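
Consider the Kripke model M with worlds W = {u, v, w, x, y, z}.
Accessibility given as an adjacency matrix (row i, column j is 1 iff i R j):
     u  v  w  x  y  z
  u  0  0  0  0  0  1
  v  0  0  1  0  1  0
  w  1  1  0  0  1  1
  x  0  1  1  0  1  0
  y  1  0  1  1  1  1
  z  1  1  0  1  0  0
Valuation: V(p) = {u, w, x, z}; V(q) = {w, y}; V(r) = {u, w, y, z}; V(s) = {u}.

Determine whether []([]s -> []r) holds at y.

Yes

Recall that []ψ holds at a world iff ψ holds at every accessible world, and <>ψ holds iff ψ holds at some accessible world.
At y: []([]s -> []r) requires []s -> []r at every successor {u, w, x, y, z}.
  At u: []s -> []r is true.
  At w: []s -> []r is true.
  At x: []s -> []r is true.
  At y: []s -> []r is true.
  At z: []s -> []r is true.
So []([]s -> []r) is true at y.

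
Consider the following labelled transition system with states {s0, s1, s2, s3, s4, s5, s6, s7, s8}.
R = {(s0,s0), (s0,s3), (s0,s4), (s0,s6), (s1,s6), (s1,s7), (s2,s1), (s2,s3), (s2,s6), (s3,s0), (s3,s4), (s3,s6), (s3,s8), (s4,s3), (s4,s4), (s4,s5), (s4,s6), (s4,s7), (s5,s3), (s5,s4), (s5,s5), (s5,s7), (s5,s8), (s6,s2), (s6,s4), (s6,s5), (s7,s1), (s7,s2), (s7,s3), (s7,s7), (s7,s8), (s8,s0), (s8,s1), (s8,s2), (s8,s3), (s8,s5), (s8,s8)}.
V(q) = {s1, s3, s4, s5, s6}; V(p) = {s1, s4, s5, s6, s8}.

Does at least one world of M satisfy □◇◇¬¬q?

Recall that □ψ holds at a world iff ψ holds at every accessible world, and ◇ψ holds iff ψ holds at some accessible world.
Let φ = □◇◇¬¬q. Evaluate φ at each world:
  s0 (successors {s0, s3, s4, s6}): φ is true.
  s1 (successors {s6, s7}): φ is true.
  s2 (successors {s1, s3, s6}): φ is true.
  s3 (successors {s0, s4, s6, s8}): φ is true.
  s4 (successors {s3, s4, s5, s6, s7}): φ is true.
  s5 (successors {s3, s4, s5, s7, s8}): φ is true.
  s6 (successors {s2, s4, s5}): φ is true.
  s7 (successors {s1, s2, s3, s7, s8}): φ is true.
  s8 (successors {s0, s1, s2, s3, s5, s8}): φ is true.
Detail at s0 (witness):
  At s0: □◇◇¬¬q requires ◇◇¬¬q at every successor {s0, s3, s4, s6}.
    At s0: ◇◇¬¬q is true.
    At s3: ◇◇¬¬q is true.
    At s4: ◇◇¬¬q is true.
    At s6: ◇◇¬¬q is true.
  So □◇◇¬¬q is true at s0.

Yes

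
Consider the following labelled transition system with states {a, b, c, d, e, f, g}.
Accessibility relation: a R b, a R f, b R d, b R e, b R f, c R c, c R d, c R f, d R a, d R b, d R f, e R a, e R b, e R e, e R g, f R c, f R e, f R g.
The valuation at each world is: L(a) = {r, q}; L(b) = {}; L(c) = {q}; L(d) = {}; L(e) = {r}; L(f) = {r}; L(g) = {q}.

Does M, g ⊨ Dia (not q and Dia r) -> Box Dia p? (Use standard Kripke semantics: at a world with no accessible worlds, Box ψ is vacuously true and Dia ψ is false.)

Yes

At g: Dia (not q and Dia r) is false, Box Dia p is true, so Dia (not q and Dia r) -> Box Dia p is true.
  At g: no accessible worlds, so Dia (not q and Dia r) is false.
  At g: no accessible worlds, so Box Dia p holds vacuously.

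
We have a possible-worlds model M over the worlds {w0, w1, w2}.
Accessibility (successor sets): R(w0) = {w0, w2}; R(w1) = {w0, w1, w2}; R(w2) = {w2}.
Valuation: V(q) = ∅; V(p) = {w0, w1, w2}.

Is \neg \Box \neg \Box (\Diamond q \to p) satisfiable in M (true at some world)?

Let φ = \neg \Box \neg \Box (\Diamond q \to p). Evaluate φ at each world:
  w0 (successors {w0, w2}): φ is true.
  w1 (successors {w0, w1, w2}): φ is true.
  w2 (successors {w2}): φ is true.
Detail at w0 (witness):
  At w0: \Box \neg \Box (\Diamond q \to p) is false, so \neg \Box \neg \Box (\Diamond q \to p) is true.
    At w0: \Box \neg \Box (\Diamond q \to p) requires \neg \Box (\Diamond q \to p) at every successor {w0, w2}.
      \neg \Box (\Diamond q \to p) fails at w0, so \Box \neg \Box (\Diamond q \to p) is false at w0.

Yes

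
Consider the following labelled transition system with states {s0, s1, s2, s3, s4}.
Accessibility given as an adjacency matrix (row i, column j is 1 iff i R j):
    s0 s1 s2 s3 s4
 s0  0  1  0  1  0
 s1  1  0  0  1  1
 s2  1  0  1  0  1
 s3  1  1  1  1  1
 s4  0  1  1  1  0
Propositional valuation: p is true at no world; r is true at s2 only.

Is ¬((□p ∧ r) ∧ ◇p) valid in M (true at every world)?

Let φ = ¬((□p ∧ r) ∧ ◇p). Evaluate φ at each world:
  s0 (successors {s1, s3}): φ is true.
  s1 (successors {s0, s3, s4}): φ is true.
  s2 (successors {s0, s2, s4}): φ is true.
  s3 (successors {s0, s1, s2, s3, s4}): φ is true.
  s4 (successors {s1, s2, s3}): φ is true.
For instance, at s3:
  At s3: (□p ∧ r) ∧ ◇p is false, so ¬((□p ∧ r) ∧ ◇p) is true.
    At s3: □p ∧ r is false, ◇p is false, so (□p ∧ r) ∧ ◇p is false.
      At s3: □p is false, r is false, so □p ∧ r is false.
      At s3: ◇p requires p at some successor in {s0, s1, s2, s3, s4}.
        At s0: p is false.
        At s1: p is false.
        At s2: p is false.
        At s3: p is false.
        At s4: p is false.
      So ◇p is false at s3.

Yes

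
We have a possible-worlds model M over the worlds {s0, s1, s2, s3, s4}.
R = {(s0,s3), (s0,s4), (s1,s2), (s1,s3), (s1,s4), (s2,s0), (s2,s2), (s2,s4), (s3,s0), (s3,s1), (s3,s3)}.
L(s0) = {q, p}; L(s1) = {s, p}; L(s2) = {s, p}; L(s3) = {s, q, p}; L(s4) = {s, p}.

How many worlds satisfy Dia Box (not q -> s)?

Let φ = Dia Box (not q -> s). Evaluate φ at each world:
  s0 (successors {s3, s4}): φ is true.
  s1 (successors {s2, s3, s4}): φ is true.
  s2 (successors {s0, s2, s4}): φ is true.
  s3 (successors {s0, s1, s3}): φ is true.
  s4 (successors ∅): φ is false.
For instance, at s1:
  At s1: Dia Box (not q -> s) requires Box (not q -> s) at some successor in {s2, s3, s4}.
    Box (not q -> s) holds at s2, so Dia Box (not q -> s) is true at s1.
      At s2: Box (not q -> s) requires not q -> s at every successor {s0, s2, s4}.
        At s0: not q -> s is true.
        At s2: not q -> s is true.
        At s4: not q -> s is true.
      So Box (not q -> s) is true at s2.
Satisfying worlds: {s0, s1, s2, s3}

4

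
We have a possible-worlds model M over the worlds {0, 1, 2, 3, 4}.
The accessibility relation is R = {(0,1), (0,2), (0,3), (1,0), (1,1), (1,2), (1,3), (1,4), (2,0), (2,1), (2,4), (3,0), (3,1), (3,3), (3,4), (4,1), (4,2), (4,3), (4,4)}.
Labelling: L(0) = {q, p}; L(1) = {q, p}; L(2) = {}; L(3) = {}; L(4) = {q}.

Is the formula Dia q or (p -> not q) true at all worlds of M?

Recall that Dia ψ holds at a world iff ψ holds at some accessible world.
Let φ = Dia q or (p -> not q). Evaluate φ at each world:
  0 (successors {1, 2, 3}): φ is true.
  1 (successors {0, 1, 2, 3, 4}): φ is true.
  2 (successors {0, 1, 4}): φ is true.
  3 (successors {0, 1, 3, 4}): φ is true.
  4 (successors {1, 2, 3, 4}): φ is true.
For instance, at 3:
  At 3: Dia q is true, p -> not q is true, so Dia q or (p -> not q) is true.
    At 3: Dia q requires q at some successor in {0, 1, 3, 4}.
      q holds at 0, so Dia q is true at 3.

Yes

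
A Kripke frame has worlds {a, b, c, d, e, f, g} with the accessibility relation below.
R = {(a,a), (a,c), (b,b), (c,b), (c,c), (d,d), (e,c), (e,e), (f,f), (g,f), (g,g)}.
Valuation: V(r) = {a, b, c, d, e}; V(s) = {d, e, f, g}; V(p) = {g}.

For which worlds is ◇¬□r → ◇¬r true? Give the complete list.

Let φ = ◇¬□r → ◇¬r. Evaluate φ at each world:
  a (successors {a, c}): φ is true.
  b (successors {b}): φ is true.
  c (successors {b, c}): φ is true.
  d (successors {d}): φ is true.
  e (successors {c, e}): φ is true.
  f (successors {f}): φ is true.
  g (successors {f, g}): φ is true.
For instance, at f:
  At f: ◇¬□r is true, ◇¬r is true, so ◇¬□r → ◇¬r is true.
    At f: ◇¬□r requires ¬□r at some successor in {f}.
      ¬□r holds at f, so ◇¬□r is true at f.
    At f: ◇¬r requires ¬r at some successor in {f}.
      ¬r holds at f, so ◇¬r is true at f.
Satisfying worlds: {a, b, c, d, e, f, g}

a, b, c, d, e, f, g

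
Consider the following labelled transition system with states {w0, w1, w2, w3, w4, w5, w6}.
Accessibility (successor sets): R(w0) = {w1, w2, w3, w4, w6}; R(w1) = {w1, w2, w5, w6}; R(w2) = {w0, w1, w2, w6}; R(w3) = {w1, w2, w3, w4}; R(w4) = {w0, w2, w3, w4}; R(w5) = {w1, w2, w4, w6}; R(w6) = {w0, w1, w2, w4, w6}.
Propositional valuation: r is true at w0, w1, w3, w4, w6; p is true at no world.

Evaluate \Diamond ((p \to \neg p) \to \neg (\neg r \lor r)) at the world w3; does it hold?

No

At w3: \Diamond ((p \to \neg p) \to \neg (\neg r \lor r)) requires (p \to \neg p) \to \neg (\neg r \lor r) at some successor in {w1, w2, w3, w4}.
  At w1: (p \to \neg p) \to \neg (\neg r \lor r) is false.
  At w2: (p \to \neg p) \to \neg (\neg r \lor r) is false.
  At w3: (p \to \neg p) \to \neg (\neg r \lor r) is false.
  At w4: (p \to \neg p) \to \neg (\neg r \lor r) is false.
So \Diamond ((p \to \neg p) \to \neg (\neg r \lor r)) is false at w3.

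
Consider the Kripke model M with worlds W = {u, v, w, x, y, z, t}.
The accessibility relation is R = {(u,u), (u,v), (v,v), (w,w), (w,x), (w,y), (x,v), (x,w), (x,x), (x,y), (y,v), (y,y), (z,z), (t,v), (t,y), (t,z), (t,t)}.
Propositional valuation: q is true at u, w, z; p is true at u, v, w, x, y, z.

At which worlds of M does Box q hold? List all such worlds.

z

Recall that Box ψ holds at a world iff ψ holds at every accessible world, and Dia ψ holds iff ψ holds at some accessible world.
Let φ = Box q. Evaluate φ at each world:
  u (successors {u, v}): φ is false.
  v (successors {v}): φ is false.
  w (successors {w, x, y}): φ is false.
  x (successors {v, w, x, y}): φ is false.
  y (successors {v, y}): φ is false.
  z (successors {z}): φ is true.
  t (successors {v, y, z, t}): φ is false.
For instance, at w:
  At w: Box q requires q at every successor {w, x, y}.
    q fails at x, so Box q is false at w.
Satisfying worlds: {z}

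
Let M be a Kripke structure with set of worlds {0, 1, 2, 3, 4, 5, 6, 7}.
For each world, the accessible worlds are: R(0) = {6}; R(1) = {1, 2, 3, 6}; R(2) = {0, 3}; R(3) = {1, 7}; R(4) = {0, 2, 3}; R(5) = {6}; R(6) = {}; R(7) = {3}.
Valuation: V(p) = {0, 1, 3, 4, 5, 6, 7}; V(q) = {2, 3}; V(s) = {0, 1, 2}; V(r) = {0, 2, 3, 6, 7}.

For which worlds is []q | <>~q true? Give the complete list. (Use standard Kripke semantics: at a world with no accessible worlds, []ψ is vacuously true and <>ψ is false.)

Recall that []ψ holds at a world iff ψ holds at every accessible world, and <>ψ holds iff ψ holds at some accessible world.
Let φ = []q | <>~q. Evaluate φ at each world:
  0 (successors {6}): φ is true.
  1 (successors {1, 2, 3, 6}): φ is true.
  2 (successors {0, 3}): φ is true.
  3 (successors {1, 7}): φ is true.
  4 (successors {0, 2, 3}): φ is true.
  5 (successors {6}): φ is true.
  6 (successors ∅): φ is true.
  7 (successors {3}): φ is true.
For instance, at 0:
  At 0: []q is false, <>~q is true, so []q | <>~q is true.
    At 0: []q requires q at every successor {6}.
      q fails at 6, so []q is false at 0.
    At 0: <>~q requires ~q at some successor in {6}.
      ~q holds at 6, so <>~q is true at 0.
Satisfying worlds: {0, 1, 2, 3, 4, 5, 6, 7}

0, 1, 2, 3, 4, 5, 6, 7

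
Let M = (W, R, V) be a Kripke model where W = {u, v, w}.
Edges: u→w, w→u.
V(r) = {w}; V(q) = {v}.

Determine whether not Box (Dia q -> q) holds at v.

No

At v: Box (Dia q -> q) is true, so not Box (Dia q -> q) is false.
  At v: no accessible worlds, so Box (Dia q -> q) holds vacuously.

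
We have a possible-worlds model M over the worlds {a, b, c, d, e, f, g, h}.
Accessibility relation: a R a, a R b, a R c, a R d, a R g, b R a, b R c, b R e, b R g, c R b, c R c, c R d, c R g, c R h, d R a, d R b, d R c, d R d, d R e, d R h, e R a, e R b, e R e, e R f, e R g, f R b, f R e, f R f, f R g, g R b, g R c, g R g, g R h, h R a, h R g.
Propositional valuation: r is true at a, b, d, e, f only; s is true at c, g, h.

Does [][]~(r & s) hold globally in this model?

Let φ = [][]~(r & s). Evaluate φ at each world:
  a (successors {a, b, c, d, g}): φ is true.
  b (successors {a, c, e, g}): φ is true.
  c (successors {b, c, d, g, h}): φ is true.
  d (successors {a, b, c, d, e, h}): φ is true.
  e (successors {a, b, e, f, g}): φ is true.
  f (successors {b, e, f, g}): φ is true.
  g (successors {b, c, g, h}): φ is true.
  h (successors {a, g}): φ is true.
For instance, at c:
  At c: [][]~(r & s) requires []~(r & s) at every successor {b, c, d, g, h}.
    At b: []~(r & s) is true.
    At c: []~(r & s) is true.
    At d: []~(r & s) is true.
    At g: []~(r & s) is true.
    At h: []~(r & s) is true.
  So [][]~(r & s) is true at c.

Yes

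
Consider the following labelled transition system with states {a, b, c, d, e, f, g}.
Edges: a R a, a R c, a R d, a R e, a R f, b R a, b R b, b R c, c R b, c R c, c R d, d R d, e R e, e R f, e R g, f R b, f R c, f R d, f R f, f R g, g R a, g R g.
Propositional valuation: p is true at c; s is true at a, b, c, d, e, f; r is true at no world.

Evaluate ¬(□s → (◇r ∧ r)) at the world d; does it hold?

At d: □s → (◇r ∧ r) is false, so ¬(□s → (◇r ∧ r)) is true.
  At d: □s is true, ◇r ∧ r is false, so □s → (◇r ∧ r) is false.
    At d: □s requires s at every successor {d}.
      At d: s is true.
    So □s is true at d.
    At d: ◇r is false, r is false, so ◇r ∧ r is false.
      At d: ◇r requires r at some successor in {d}.
        At d: r is false.
      So ◇r is false at d.

Yes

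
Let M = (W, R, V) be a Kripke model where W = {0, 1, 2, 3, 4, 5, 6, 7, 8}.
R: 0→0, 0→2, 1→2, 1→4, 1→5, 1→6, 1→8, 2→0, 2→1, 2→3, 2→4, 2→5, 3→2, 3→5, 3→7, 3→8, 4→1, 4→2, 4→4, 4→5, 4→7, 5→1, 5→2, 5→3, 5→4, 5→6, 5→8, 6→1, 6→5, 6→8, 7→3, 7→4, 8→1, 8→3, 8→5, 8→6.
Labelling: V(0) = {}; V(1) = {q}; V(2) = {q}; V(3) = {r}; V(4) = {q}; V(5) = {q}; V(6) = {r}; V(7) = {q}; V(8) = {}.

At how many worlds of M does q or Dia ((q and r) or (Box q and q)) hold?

Let φ = q or Dia ((q and r) or (Box q and q)). Evaluate φ at each world:
  0 (successors {0, 2}): φ is false.
  1 (successors {2, 4, 5, 6, 8}): φ is true.
  2 (successors {0, 1, 3, 4, 5}): φ is true.
  3 (successors {2, 5, 7, 8}): φ is false.
  4 (successors {1, 2, 4, 5, 7}): φ is true.
  5 (successors {1, 2, 3, 4, 6, 8}): φ is true.
  6 (successors {1, 5, 8}): φ is false.
  7 (successors {3, 4}): φ is true.
  8 (successors {1, 3, 5, 6}): φ is false.
For instance, at 1:
  At 1: q is true, Dia ((q and r) or (Box q and q)) is true, so q or Dia ((q and r) or (Box q and q)) is true.
    At 1: Dia ((q and r) or (Box q and q)) requires (q and r) or (Box q and q) at some successor in {2, 4, 5, 6, 8}.
      (q and r) or (Box q and q) holds at 4, so Dia ((q and r) or (Box q and q)) is true at 1.
Satisfying worlds: {1, 2, 4, 5, 7}

5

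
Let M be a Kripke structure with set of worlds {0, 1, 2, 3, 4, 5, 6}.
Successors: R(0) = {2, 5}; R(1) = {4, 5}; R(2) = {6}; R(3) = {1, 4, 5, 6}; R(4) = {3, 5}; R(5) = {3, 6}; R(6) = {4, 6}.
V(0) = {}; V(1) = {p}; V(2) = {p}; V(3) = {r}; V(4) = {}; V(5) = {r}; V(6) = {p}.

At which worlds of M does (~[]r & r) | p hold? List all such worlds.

Let φ = (~[]r & r) | p. Evaluate φ at each world:
  0 (successors {2, 5}): φ is false.
  1 (successors {4, 5}): φ is true.
  2 (successors {6}): φ is true.
  3 (successors {1, 4, 5, 6}): φ is true.
  4 (successors {3, 5}): φ is false.
  5 (successors {3, 6}): φ is true.
  6 (successors {4, 6}): φ is true.
For instance, at 5:
  At 5: ~[]r & r is true, p is false, so (~[]r & r) | p is true.
    At 5: ~[]r is true, r is true, so ~[]r & r is true.
      At 5: []r is false, so ~[]r is true.
Satisfying worlds: {1, 2, 3, 5, 6}

1, 2, 3, 5, 6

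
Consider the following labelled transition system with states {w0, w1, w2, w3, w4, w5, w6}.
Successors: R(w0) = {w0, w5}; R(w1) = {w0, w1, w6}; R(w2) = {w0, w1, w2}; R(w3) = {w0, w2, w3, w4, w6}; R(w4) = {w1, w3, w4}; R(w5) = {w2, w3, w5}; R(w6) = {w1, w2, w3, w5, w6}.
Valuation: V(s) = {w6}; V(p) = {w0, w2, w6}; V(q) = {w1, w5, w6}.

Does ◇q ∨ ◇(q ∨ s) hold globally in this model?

Yes

Let φ = ◇q ∨ ◇(q ∨ s). Evaluate φ at each world:
  w0 (successors {w0, w5}): φ is true.
  w1 (successors {w0, w1, w6}): φ is true.
  w2 (successors {w0, w1, w2}): φ is true.
  w3 (successors {w0, w2, w3, w4, w6}): φ is true.
  w4 (successors {w1, w3, w4}): φ is true.
  w5 (successors {w2, w3, w5}): φ is true.
  w6 (successors {w1, w2, w3, w5, w6}): φ is true.
For instance, at w3:
  At w3: ◇q is true, ◇(q ∨ s) is true, so ◇q ∨ ◇(q ∨ s) is true.
    At w3: ◇q requires q at some successor in {w0, w2, w3, w4, w6}.
      q holds at w6, so ◇q is true at w3.
    At w3: ◇(q ∨ s) requires q ∨ s at some successor in {w0, w2, w3, w4, w6}.
      q ∨ s holds at w6, so ◇(q ∨ s) is true at w3.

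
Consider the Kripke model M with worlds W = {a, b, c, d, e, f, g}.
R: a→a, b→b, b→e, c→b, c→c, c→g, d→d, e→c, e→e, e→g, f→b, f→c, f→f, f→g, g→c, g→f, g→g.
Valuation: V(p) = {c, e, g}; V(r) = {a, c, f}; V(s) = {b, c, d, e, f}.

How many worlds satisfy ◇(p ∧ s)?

5

Let φ = ◇(p ∧ s). Evaluate φ at each world:
  a (successors {a}): φ is false.
  b (successors {b, e}): φ is true.
  c (successors {b, c, g}): φ is true.
  d (successors {d}): φ is false.
  e (successors {c, e, g}): φ is true.
  f (successors {b, c, f, g}): φ is true.
  g (successors {c, f, g}): φ is true.
For instance, at g:
  At g: ◇(p ∧ s) requires p ∧ s at some successor in {c, f, g}.
    p ∧ s holds at c, so ◇(p ∧ s) is true at g.
Satisfying worlds: {b, c, e, f, g}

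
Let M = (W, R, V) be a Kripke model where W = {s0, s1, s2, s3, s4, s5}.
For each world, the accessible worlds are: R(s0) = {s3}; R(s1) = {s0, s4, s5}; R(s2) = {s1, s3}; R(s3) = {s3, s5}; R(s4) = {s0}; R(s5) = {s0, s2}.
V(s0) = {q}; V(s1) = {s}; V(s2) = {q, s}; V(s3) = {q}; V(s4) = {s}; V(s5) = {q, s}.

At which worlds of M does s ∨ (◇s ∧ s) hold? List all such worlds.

s1, s2, s4, s5

Recall that ◇ψ holds at a world iff ψ holds at some accessible world.
Let φ = s ∨ (◇s ∧ s). Evaluate φ at each world:
  s0 (successors {s3}): φ is false.
  s1 (successors {s0, s4, s5}): φ is true.
  s2 (successors {s1, s3}): φ is true.
  s3 (successors {s3, s5}): φ is false.
  s4 (successors {s0}): φ is true.
  s5 (successors {s0, s2}): φ is true.
For instance, at s2:
  At s2: s is true, ◇s ∧ s is true, so s ∨ (◇s ∧ s) is true.
    At s2: ◇s is true, s is true, so ◇s ∧ s is true.
      At s2: ◇s requires s at some successor in {s1, s3}.
        s holds at s1, so ◇s is true at s2.
Satisfying worlds: {s1, s2, s4, s5}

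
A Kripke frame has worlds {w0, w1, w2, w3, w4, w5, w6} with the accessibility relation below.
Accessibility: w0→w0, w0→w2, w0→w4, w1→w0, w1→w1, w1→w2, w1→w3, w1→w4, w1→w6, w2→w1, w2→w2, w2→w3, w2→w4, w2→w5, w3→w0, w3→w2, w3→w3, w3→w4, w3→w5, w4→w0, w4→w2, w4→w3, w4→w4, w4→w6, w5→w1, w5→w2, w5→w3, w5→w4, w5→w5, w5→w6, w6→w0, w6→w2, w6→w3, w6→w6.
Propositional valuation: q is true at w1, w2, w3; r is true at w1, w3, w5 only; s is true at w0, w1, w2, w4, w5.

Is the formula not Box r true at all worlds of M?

Let φ = not Box r. Evaluate φ at each world:
  w0 (successors {w0, w2, w4}): φ is true.
  w1 (successors {w0, w1, w2, w3, w4, w6}): φ is true.
  w2 (successors {w1, w2, w3, w4, w5}): φ is true.
  w3 (successors {w0, w2, w3, w4, w5}): φ is true.
  w4 (successors {w0, w2, w3, w4, w6}): φ is true.
  w5 (successors {w1, w2, w3, w4, w5, w6}): φ is true.
  w6 (successors {w0, w2, w3, w6}): φ is true.
For instance, at w6:
  At w6: Box r is false, so not Box r is true.
    At w6: Box r requires r at every successor {w0, w2, w3, w6}.
      r fails at w0, so Box r is false at w6.

Yes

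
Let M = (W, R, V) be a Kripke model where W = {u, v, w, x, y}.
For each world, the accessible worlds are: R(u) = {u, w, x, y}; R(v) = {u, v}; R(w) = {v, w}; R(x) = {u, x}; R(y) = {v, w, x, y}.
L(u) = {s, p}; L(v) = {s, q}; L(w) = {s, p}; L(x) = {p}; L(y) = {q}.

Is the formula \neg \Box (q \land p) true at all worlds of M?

Yes

Let φ = \neg \Box (q \land p). Evaluate φ at each world:
  u (successors {u, w, x, y}): φ is true.
  v (successors {u, v}): φ is true.
  w (successors {v, w}): φ is true.
  x (successors {u, x}): φ is true.
  y (successors {v, w, x, y}): φ is true.
For instance, at u:
  At u: \Box (q \land p) is false, so \neg \Box (q \land p) is true.
    At u: \Box (q \land p) requires q \land p at every successor {u, w, x, y}.
      q \land p fails at u, so \Box (q \land p) is false at u.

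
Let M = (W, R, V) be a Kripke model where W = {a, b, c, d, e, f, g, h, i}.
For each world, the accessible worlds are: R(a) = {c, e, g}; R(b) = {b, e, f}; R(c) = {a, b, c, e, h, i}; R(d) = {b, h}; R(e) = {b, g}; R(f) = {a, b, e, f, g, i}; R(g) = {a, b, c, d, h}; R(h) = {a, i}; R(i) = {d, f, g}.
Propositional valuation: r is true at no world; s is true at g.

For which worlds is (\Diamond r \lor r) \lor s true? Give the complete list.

g

Let φ = (\Diamond r \lor r) \lor s. Evaluate φ at each world:
  a (successors {c, e, g}): φ is false.
  b (successors {b, e, f}): φ is false.
  c (successors {a, b, c, e, h, i}): φ is false.
  d (successors {b, h}): φ is false.
  e (successors {b, g}): φ is false.
  f (successors {a, b, e, f, g, i}): φ is false.
  g (successors {a, b, c, d, h}): φ is true.
  h (successors {a, i}): φ is false.
  i (successors {d, f, g}): φ is false.
For instance, at g:
  At g: \Diamond r \lor r is false, s is true, so (\Diamond r \lor r) \lor s is true.
    At g: \Diamond r is false, r is false, so \Diamond r \lor r is false.
      At g: \Diamond r requires r at some successor in {a, b, c, d, h}.
        At a: r is false.
        At b: r is false.
        At c: r is false.
        At d: r is false.
        At h: r is false.
      So \Diamond r is false at g.
Satisfying worlds: {g}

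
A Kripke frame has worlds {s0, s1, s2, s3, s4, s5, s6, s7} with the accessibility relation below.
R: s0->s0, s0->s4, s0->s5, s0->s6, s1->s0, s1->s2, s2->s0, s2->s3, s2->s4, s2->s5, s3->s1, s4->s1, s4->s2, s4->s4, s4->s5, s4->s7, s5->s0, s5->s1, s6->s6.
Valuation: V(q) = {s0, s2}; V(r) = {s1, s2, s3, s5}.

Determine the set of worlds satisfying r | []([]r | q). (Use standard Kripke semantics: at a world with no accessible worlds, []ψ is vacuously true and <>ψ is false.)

Recall that []ψ holds at a world iff ψ holds at every accessible world, and <>ψ holds iff ψ holds at some accessible world.
Let φ = r | []([]r | q). Evaluate φ at each world:
  s0 (successors {s0, s4, s5, s6}): φ is false.
  s1 (successors {s0, s2}): φ is true.
  s2 (successors {s0, s3, s4, s5}): φ is true.
  s3 (successors {s1}): φ is true.
  s4 (successors {s1, s2, s4, s5, s7}): φ is false.
  s5 (successors {s0, s1}): φ is true.
  s6 (successors {s6}): φ is false.
  s7 (successors ∅): φ is true.
For instance, at s3:
  At s3: r is true, []([]r | q) is false, so r | []([]r | q) is true.
    At s3: []([]r | q) requires []r | q at every successor {s1}.
      []r | q fails at s1, so []([]r | q) is false at s3.
Satisfying worlds: {s1, s2, s3, s5, s7}

s1, s2, s3, s5, s7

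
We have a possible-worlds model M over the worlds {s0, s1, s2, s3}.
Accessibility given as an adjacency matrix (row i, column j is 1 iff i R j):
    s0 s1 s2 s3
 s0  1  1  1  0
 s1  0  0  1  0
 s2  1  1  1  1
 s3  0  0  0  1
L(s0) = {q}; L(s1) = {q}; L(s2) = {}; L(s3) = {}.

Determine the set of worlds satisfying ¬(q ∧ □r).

s0, s1, s2, s3

Let φ = ¬(q ∧ □r). Evaluate φ at each world:
  s0 (successors {s0, s1, s2}): φ is true.
  s1 (successors {s2}): φ is true.
  s2 (successors {s0, s1, s2, s3}): φ is true.
  s3 (successors {s3}): φ is true.
For instance, at s3:
  At s3: q ∧ □r is false, so ¬(q ∧ □r) is true.
    At s3: q is false, □r is false, so q ∧ □r is false.
      At s3: □r requires r at every successor {s3}.
        r fails at s3, so □r is false at s3.
Satisfying worlds: {s0, s1, s2, s3}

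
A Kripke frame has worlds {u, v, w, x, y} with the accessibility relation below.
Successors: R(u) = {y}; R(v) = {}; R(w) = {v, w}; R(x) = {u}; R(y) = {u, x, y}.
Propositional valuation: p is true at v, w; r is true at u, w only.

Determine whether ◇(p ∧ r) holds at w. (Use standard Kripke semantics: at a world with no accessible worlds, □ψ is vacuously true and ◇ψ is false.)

Yes

At w: ◇(p ∧ r) requires p ∧ r at some successor in {v, w}.
  p ∧ r holds at w, so ◇(p ∧ r) is true at w.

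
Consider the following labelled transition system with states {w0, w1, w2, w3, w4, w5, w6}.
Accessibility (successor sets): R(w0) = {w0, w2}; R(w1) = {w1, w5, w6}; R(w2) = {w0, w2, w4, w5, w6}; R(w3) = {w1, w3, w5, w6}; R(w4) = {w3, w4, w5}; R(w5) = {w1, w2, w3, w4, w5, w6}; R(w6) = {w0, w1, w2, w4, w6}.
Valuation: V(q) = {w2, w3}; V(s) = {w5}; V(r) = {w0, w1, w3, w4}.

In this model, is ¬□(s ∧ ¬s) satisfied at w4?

Yes

Recall that □ψ holds at a world iff ψ holds at every accessible world, and ◇ψ holds iff ψ holds at some accessible world.
At w4: □(s ∧ ¬s) is false, so ¬□(s ∧ ¬s) is true.
  At w4: □(s ∧ ¬s) requires s ∧ ¬s at every successor {w3, w4, w5}.
    s ∧ ¬s fails at w3, so □(s ∧ ¬s) is false at w4.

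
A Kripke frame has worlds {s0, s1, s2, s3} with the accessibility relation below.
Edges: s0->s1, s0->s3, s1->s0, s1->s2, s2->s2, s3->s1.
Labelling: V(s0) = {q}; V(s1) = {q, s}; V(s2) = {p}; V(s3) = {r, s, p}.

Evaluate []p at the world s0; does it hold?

No

At s0: []p requires p at every successor {s1, s3}.
  p fails at s1, so []p is false at s0.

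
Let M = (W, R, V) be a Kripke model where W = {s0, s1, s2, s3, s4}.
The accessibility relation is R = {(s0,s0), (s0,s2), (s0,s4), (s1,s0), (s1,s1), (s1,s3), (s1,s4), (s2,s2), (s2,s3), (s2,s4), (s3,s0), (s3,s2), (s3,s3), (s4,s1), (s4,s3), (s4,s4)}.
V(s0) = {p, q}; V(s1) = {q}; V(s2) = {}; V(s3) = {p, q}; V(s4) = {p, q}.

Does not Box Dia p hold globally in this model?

Recall that Box ψ holds at a world iff ψ holds at every accessible world, and Dia ψ holds iff ψ holds at some accessible world.
Let φ = not Box Dia p. Evaluate φ at each world:
  s0 (successors {s0, s2, s4}): φ is false.
  s1 (successors {s0, s1, s3, s4}): φ is false.
  s2 (successors {s2, s3, s4}): φ is false.
  s3 (successors {s0, s2, s3}): φ is false.
  s4 (successors {s1, s3, s4}): φ is false.
Detail at s0 (counterexample):
  At s0: Box Dia p is true, so not Box Dia p is false.
    At s0: Box Dia p requires Dia p at every successor {s0, s2, s4}.
      At s0: Dia p is true.
      At s2: Dia p is true.
      At s4: Dia p is true.
    So Box Dia p is true at s0.

No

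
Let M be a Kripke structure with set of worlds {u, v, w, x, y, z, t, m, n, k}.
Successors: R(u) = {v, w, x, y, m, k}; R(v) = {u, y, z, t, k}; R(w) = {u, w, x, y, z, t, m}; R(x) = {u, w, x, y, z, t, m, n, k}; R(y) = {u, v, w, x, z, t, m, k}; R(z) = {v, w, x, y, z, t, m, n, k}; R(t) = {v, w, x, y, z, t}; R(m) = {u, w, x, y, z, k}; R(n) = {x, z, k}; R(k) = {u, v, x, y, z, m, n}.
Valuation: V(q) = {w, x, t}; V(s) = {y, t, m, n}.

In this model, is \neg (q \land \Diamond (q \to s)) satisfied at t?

At t: q \land \Diamond (q \to s) is true, so \neg (q \land \Diamond (q \to s)) is false.
  At t: q is true, \Diamond (q \to s) is true, so q \land \Diamond (q \to s) is true.
    At t: \Diamond (q \to s) requires q \to s at some successor in {v, w, x, y, z, t}.
      q \to s holds at v, so \Diamond (q \to s) is true at t.

No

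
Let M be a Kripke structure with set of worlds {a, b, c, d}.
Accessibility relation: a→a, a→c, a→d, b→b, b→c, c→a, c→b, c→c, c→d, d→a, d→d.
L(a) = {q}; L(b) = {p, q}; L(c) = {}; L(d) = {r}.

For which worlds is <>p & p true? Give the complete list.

Let φ = <>p & p. Evaluate φ at each world:
  a (successors {a, c, d}): φ is false.
  b (successors {b, c}): φ is true.
  c (successors {a, b, c, d}): φ is false.
  d (successors {a, d}): φ is false.
For instance, at b:
  At b: <>p is true, p is true, so <>p & p is true.
    At b: <>p requires p at some successor in {b, c}.
      p holds at b, so <>p is true at b.
Satisfying worlds: {b}

b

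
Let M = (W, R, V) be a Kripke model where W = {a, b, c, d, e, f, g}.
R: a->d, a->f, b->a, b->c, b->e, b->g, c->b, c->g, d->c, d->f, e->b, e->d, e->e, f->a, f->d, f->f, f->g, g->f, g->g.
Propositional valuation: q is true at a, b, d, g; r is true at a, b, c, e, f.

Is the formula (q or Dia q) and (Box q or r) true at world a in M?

At a: q or Dia q is true, Box q or r is true, so (q or Dia q) and (Box q or r) is true.
  At a: q is true, Dia q is true, so q or Dia q is true.
    At a: Dia q requires q at some successor in {d, f}.
      q holds at d, so Dia q is true at a.
  At a: Box q is false, r is true, so Box q or r is true.
    At a: Box q requires q at every successor {d, f}.
      q fails at f, so Box q is false at a.

Yes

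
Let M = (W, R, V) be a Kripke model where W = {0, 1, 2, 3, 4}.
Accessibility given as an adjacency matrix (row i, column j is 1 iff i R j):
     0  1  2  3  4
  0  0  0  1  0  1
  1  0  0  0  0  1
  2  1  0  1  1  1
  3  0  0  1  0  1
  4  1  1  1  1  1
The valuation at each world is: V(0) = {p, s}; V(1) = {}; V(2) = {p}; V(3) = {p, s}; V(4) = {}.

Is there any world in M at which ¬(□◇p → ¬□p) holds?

Recall that □ψ holds at a world iff ψ holds at every accessible world, and ◇ψ holds iff ψ holds at some accessible world.
Let φ = ¬(□◇p → ¬□p). Evaluate φ at each world:
  0 (successors {2, 4}): φ is false.
  1 (successors {4}): φ is false.
  2 (successors {0, 2, 3, 4}): φ is false.
  3 (successors {2, 4}): φ is false.
  4 (successors {0, 1, 2, 3, 4}): φ is false.
For instance, at 1:
  At 1: □◇p → ¬□p is true, so ¬(□◇p → ¬□p) is false.
    At 1: □◇p is true, ¬□p is true, so □◇p → ¬□p is true.
      At 1: □◇p requires ◇p at every successor {4}.
        At 4: ◇p is true.
      So □◇p is true at 1.
      At 1: □p is false, so ¬□p is true.

No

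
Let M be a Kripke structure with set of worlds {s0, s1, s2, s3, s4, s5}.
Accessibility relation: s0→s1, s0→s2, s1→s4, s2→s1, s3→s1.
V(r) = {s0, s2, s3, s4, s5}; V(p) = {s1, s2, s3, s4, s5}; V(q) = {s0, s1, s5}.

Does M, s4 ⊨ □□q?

Yes

At s4: no accessible worlds, so □□q holds vacuously.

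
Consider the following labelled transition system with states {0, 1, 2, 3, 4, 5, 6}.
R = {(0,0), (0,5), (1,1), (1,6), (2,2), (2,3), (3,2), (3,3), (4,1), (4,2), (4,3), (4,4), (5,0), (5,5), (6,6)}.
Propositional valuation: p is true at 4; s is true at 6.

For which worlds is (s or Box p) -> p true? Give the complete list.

0, 1, 2, 3, 4, 5

Let φ = (s or Box p) -> p. Evaluate φ at each world:
  0 (successors {0, 5}): φ is true.
  1 (successors {1, 6}): φ is true.
  2 (successors {2, 3}): φ is true.
  3 (successors {2, 3}): φ is true.
  4 (successors {1, 2, 3, 4}): φ is true.
  5 (successors {0, 5}): φ is true.
  6 (successors {6}): φ is false.
For instance, at 4:
  At 4: s or Box p is false, p is true, so (s or Box p) -> p is true.
    At 4: s is false, Box p is false, so s or Box p is false.
      At 4: Box p requires p at every successor {1, 2, 3, 4}.
        p fails at 1, so Box p is false at 4.
Satisfying worlds: {0, 1, 2, 3, 4, 5}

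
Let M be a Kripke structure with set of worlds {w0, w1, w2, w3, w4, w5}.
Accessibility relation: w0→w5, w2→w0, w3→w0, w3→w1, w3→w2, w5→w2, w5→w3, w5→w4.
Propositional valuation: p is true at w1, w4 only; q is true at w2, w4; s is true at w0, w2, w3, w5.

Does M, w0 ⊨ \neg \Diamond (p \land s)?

At w0: \Diamond (p \land s) is false, so \neg \Diamond (p \land s) is true.
  At w0: \Diamond (p \land s) requires p \land s at some successor in {w5}.
    At w5: p \land s is false.
  So \Diamond (p \land s) is false at w0.

Yes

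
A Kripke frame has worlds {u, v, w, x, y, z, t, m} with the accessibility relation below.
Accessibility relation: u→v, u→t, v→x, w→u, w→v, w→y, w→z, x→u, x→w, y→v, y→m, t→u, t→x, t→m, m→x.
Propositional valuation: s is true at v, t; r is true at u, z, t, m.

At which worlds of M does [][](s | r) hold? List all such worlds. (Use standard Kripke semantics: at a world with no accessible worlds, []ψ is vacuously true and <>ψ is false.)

z

Recall that []ψ holds at a world iff ψ holds at every accessible world, and <>ψ holds iff ψ holds at some accessible world.
Let φ = [][](s | r). Evaluate φ at each world:
  u (successors {v, t}): φ is false.
  v (successors {x}): φ is false.
  w (successors {u, v, y, z}): φ is false.
  x (successors {u, w}): φ is false.
  y (successors {v, m}): φ is false.
  z (successors ∅): φ is true.
  t (successors {u, x, m}): φ is false.
  m (successors {x}): φ is false.
For instance, at u:
  At u: [][](s | r) requires [](s | r) at every successor {v, t}.
    [](s | r) fails at v, so [][](s | r) is false at u.
      At v: [](s | r) requires s | r at every successor {x}.
        s | r fails at x, so [](s | r) is false at v.
Satisfying worlds: {z}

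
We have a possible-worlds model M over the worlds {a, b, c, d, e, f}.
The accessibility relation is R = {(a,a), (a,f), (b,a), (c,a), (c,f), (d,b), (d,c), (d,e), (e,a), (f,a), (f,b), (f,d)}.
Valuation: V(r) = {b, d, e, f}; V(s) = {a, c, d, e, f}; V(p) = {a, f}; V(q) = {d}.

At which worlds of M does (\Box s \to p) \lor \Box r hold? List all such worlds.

a, d, f

Let φ = (\Box s \to p) \lor \Box r. Evaluate φ at each world:
  a (successors {a, f}): φ is true.
  b (successors {a}): φ is false.
  c (successors {a, f}): φ is false.
  d (successors {b, c, e}): φ is true.
  e (successors {a}): φ is false.
  f (successors {a, b, d}): φ is true.
For instance, at b:
  At b: \Box s \to p is false, \Box r is false, so (\Box s \to p) \lor \Box r is false.
    At b: \Box s is true, p is false, so \Box s \to p is false.
      At b: \Box s requires s at every successor {a}.
        At a: s is true.
      So \Box s is true at b.
    At b: \Box r requires r at every successor {a}.
      r fails at a, so \Box r is false at b.
Satisfying worlds: {a, d, f}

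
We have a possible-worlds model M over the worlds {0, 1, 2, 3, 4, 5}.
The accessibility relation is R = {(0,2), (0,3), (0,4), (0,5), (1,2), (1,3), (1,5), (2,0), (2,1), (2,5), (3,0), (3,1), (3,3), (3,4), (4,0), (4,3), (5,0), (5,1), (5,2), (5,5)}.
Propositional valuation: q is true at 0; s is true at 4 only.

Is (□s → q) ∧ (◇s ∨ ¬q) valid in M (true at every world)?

Yes

Let φ = (□s → q) ∧ (◇s ∨ ¬q). Evaluate φ at each world:
  0 (successors {2, 3, 4, 5}): φ is true.
  1 (successors {2, 3, 5}): φ is true.
  2 (successors {0, 1, 5}): φ is true.
  3 (successors {0, 1, 3, 4}): φ is true.
  4 (successors {0, 3}): φ is true.
  5 (successors {0, 1, 2, 5}): φ is true.
For instance, at 3:
  At 3: □s → q is true, ◇s ∨ ¬q is true, so (□s → q) ∧ (◇s ∨ ¬q) is true.
    At 3: □s is false, q is false, so □s → q is true.
      At 3: □s requires s at every successor {0, 1, 3, 4}.
        s fails at 0, so □s is false at 3.
    At 3: ◇s is true, ¬q is true, so ◇s ∨ ¬q is true.
      At 3: ◇s requires s at some successor in {0, 1, 3, 4}.
        s holds at 4, so ◇s is true at 3.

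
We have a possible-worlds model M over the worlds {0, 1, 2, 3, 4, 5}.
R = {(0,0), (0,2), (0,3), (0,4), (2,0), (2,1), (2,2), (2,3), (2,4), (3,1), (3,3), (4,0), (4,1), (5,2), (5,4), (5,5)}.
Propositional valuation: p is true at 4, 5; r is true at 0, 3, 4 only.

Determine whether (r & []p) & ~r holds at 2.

At 2: r & []p is false, ~r is true, so (r & []p) & ~r is false.
  At 2: r is false, []p is false, so r & []p is false.
    At 2: []p requires p at every successor {0, 1, 2, 3, 4}.
      p fails at 0, so []p is false at 2.

No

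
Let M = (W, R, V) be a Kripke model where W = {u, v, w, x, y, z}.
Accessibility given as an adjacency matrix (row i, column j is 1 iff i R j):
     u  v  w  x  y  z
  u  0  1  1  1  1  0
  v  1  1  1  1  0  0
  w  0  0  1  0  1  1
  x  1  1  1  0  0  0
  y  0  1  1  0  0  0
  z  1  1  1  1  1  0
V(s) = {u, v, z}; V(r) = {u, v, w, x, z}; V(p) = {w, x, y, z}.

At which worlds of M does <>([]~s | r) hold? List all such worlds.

u, v, w, x, y, z

Let φ = <>([]~s | r). Evaluate φ at each world:
  u (successors {v, w, x, y}): φ is true.
  v (successors {u, v, w, x}): φ is true.
  w (successors {w, y, z}): φ is true.
  x (successors {u, v, w}): φ is true.
  y (successors {v, w}): φ is true.
  z (successors {u, v, w, x, y}): φ is true.
For instance, at y:
  At y: <>([]~s | r) requires []~s | r at some successor in {v, w}.
    []~s | r holds at v, so <>([]~s | r) is true at y.
      At v: []~s is false, r is true, so []~s | r is true.
Satisfying worlds: {u, v, w, x, y, z}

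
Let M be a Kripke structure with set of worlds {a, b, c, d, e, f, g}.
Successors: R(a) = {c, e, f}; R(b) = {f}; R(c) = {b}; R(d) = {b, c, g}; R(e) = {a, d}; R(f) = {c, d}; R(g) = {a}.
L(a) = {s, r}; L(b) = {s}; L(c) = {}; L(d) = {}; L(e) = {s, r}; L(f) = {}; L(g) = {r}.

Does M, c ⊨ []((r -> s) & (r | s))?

Yes

At c: []((r -> s) & (r | s)) requires (r -> s) & (r | s) at every successor {b}.
  At b: (r -> s) & (r | s) is true.
So []((r -> s) & (r | s)) is true at c.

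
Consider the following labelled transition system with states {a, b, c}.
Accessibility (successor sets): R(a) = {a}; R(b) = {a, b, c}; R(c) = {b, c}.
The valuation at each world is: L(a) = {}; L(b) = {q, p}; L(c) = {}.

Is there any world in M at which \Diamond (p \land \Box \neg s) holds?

Yes

Let φ = \Diamond (p \land \Box \neg s). Evaluate φ at each world:
  a (successors {a}): φ is false.
  b (successors {a, b, c}): φ is true.
  c (successors {b, c}): φ is true.
Detail at b (witness):
  At b: \Diamond (p \land \Box \neg s) requires p \land \Box \neg s at some successor in {a, b, c}.
    p \land \Box \neg s holds at b, so \Diamond (p \land \Box \neg s) is true at b.
      At b: p is true, \Box \neg s is true, so p \land \Box \neg s is true.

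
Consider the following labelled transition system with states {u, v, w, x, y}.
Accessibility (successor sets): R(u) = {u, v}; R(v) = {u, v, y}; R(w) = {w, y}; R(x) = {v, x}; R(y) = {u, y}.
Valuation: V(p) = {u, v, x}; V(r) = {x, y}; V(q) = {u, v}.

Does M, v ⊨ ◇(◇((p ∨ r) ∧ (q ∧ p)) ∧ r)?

At v: ◇(◇((p ∨ r) ∧ (q ∧ p)) ∧ r) requires ◇((p ∨ r) ∧ (q ∧ p)) ∧ r at some successor in {u, v, y}.
  ◇((p ∨ r) ∧ (q ∧ p)) ∧ r holds at y, so ◇(◇((p ∨ r) ∧ (q ∧ p)) ∧ r) is true at v.
    At y: ◇((p ∨ r) ∧ (q ∧ p)) is true, r is true, so ◇((p ∨ r) ∧ (q ∧ p)) ∧ r is true.
      At y: ◇((p ∨ r) ∧ (q ∧ p)) requires (p ∨ r) ∧ (q ∧ p) at some successor in {u, y}.
        (p ∨ r) ∧ (q ∧ p) holds at u, so ◇((p ∨ r) ∧ (q ∧ p)) is true at y.

Yes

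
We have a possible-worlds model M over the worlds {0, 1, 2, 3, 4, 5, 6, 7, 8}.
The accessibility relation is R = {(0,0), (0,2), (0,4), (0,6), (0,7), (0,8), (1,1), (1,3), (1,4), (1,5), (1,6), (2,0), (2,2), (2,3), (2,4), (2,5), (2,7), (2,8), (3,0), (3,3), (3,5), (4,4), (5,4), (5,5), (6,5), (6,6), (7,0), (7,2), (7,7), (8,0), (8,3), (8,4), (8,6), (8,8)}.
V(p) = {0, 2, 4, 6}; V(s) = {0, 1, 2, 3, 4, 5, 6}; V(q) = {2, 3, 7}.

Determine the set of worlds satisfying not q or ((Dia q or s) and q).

0, 1, 2, 3, 4, 5, 6, 7, 8

Recall that Dia ψ holds at a world iff ψ holds at some accessible world.
Let φ = not q or ((Dia q or s) and q). Evaluate φ at each world:
  0 (successors {0, 2, 4, 6, 7, 8}): φ is true.
  1 (successors {1, 3, 4, 5, 6}): φ is true.
  2 (successors {0, 2, 3, 4, 5, 7, 8}): φ is true.
  3 (successors {0, 3, 5}): φ is true.
  4 (successors {4}): φ is true.
  5 (successors {4, 5}): φ is true.
  6 (successors {5, 6}): φ is true.
  7 (successors {0, 2, 7}): φ is true.
  8 (successors {0, 3, 4, 6, 8}): φ is true.
For instance, at 8:
  At 8: not q is true, (Dia q or s) and q is false, so not q or ((Dia q or s) and q) is true.
    At 8: Dia q or s is true, q is false, so (Dia q or s) and q is false.
      At 8: Dia q is true, s is false, so Dia q or s is true.
Satisfying worlds: {0, 1, 2, 3, 4, 5, 6, 7, 8}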